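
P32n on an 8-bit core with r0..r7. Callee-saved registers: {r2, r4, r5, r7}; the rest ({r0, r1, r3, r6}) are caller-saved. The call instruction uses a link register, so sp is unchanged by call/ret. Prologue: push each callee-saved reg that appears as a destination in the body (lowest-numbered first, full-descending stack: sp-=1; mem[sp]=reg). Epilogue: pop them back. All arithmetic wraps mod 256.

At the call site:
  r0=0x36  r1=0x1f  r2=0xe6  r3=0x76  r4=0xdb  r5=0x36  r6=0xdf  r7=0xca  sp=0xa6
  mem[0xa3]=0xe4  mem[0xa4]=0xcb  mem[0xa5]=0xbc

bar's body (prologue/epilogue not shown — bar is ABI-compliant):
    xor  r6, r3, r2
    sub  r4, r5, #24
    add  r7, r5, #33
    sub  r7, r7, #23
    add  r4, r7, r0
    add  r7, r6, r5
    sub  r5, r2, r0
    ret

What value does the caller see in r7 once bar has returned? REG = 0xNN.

prologue: push r4 -> mem[0xa5]=0xdb, sp=0xa5
prologue: push r5 -> mem[0xa4]=0x36, sp=0xa4
prologue: push r7 -> mem[0xa3]=0xca, sp=0xa3
body[0] xor  r6, r3, r2 -> r6=0x90
body[1] sub  r4, r5, #24 -> r4=0x1e
body[2] add  r7, r5, #33 -> r7=0x57
body[3] sub  r7, r7, #23 -> r7=0x40
body[4] add  r4, r7, r0 -> r4=0x76
body[5] add  r7, r6, r5 -> r7=0xc6
body[6] sub  r5, r2, r0 -> r5=0xb0
epilogue: pop r7=0xca, sp=0xa4
epilogue: pop r5=0x36, sp=0xa5
epilogue: pop r4=0xdb, sp=0xa6
r7 is callee-saved -> restored

REG = 0xca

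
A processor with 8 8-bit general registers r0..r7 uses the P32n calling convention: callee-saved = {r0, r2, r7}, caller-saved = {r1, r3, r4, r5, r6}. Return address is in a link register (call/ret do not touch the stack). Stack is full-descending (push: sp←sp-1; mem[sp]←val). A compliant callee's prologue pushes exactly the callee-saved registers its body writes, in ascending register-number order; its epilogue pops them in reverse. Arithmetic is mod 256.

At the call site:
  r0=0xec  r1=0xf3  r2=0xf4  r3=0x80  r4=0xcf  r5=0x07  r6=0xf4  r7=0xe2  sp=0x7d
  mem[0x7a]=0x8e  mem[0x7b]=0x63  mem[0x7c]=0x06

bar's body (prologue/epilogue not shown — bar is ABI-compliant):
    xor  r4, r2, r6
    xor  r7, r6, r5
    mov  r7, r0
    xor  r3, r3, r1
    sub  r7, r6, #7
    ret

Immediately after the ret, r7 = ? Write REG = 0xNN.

prologue: push r7 -> mem[0x7c]=0xe2, sp=0x7c
body[0] xor  r4, r2, r6 -> r4=0x00
body[1] xor  r7, r6, r5 -> r7=0xf3
body[2] mov  r7, r0 -> r7=0xec
body[3] xor  r3, r3, r1 -> r3=0x73
body[4] sub  r7, r6, #7 -> r7=0xed
epilogue: pop r7=0xe2, sp=0x7d
r7 is callee-saved -> restored

REG = 0xe2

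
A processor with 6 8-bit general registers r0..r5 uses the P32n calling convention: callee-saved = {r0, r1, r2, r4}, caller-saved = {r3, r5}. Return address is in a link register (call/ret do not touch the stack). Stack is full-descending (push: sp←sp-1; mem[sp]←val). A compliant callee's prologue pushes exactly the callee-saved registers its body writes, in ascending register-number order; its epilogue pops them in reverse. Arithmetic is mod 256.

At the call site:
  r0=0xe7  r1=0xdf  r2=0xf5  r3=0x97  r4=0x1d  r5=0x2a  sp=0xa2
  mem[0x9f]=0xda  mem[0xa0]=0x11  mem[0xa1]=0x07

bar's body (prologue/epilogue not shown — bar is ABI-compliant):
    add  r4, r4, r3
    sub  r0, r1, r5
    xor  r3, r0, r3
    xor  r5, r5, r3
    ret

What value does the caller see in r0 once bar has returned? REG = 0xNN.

prologue: push r0 → mem[0xa1]=0xe7, sp=0xa1
prologue: push r4 → mem[0xa0]=0x1d, sp=0xa0
body[0] add  r4, r4, r3 → r4=0xb4
body[1] sub  r0, r1, r5 → r0=0xb5
body[2] xor  r3, r0, r3 → r3=0x22
body[3] xor  r5, r5, r3 → r5=0x08
epilogue: pop r4=0x1d, sp=0xa1
epilogue: pop r0=0xe7, sp=0xa2
r0 is callee-saved → restored

REG = 0xe7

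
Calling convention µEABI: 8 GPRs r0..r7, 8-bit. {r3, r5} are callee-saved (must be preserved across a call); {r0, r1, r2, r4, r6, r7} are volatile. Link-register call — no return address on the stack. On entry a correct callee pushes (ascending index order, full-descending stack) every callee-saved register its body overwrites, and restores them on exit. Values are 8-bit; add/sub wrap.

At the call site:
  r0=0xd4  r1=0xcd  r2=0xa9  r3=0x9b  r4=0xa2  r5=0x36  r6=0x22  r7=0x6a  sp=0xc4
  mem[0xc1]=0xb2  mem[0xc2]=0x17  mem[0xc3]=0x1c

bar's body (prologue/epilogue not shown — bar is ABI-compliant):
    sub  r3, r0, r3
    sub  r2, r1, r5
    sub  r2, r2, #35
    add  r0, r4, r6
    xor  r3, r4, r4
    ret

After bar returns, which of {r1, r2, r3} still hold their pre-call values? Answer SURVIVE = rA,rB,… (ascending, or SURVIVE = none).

prologue: push r3 → mem[0xc3]=0x9b, sp=0xc3
body[0] sub  r3, r0, r3 → r3=0x39
body[1] sub  r2, r1, r5 → r2=0x97
body[2] sub  r2, r2, #35 → r2=0x74
body[3] add  r0, r4, r6 → r0=0xc4
body[4] xor  r3, r4, r4 → r3=0x00
epilogue: pop r3=0x9b, sp=0xc4
r1: caller-saved, written=False
r2: caller-saved, written=True
r3: callee-saved, written=True

SURVIVE = r1,r3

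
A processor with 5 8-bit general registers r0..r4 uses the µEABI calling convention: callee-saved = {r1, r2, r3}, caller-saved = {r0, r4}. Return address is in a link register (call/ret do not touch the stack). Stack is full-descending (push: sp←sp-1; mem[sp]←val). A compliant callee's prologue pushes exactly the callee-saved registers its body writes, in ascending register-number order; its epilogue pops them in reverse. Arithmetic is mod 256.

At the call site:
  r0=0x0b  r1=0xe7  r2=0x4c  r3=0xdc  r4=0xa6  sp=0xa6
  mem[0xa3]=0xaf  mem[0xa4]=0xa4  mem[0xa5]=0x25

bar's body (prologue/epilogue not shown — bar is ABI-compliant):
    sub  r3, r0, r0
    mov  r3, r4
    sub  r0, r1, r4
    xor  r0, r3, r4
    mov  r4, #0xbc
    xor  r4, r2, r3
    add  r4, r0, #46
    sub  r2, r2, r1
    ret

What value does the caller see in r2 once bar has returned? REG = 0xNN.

prologue: push r2 → mem[0xa5]=0x4c, sp=0xa5
prologue: push r3 → mem[0xa4]=0xdc, sp=0xa4
body[0] sub  r3, r0, r0 → r3=0x00
body[1] mov  r3, r4 → r3=0xa6
body[2] sub  r0, r1, r4 → r0=0x41
body[3] xor  r0, r3, r4 → r0=0x00
body[4] mov  r4, #0xbc → r4=0xbc
body[5] xor  r4, r2, r3 → r4=0xea
body[6] add  r4, r0, #46 → r4=0x2e
body[7] sub  r2, r2, r1 → r2=0x65
epilogue: pop r3=0xdc, sp=0xa5
epilogue: pop r2=0x4c, sp=0xa6
r2 is callee-saved → restored

REG = 0x4c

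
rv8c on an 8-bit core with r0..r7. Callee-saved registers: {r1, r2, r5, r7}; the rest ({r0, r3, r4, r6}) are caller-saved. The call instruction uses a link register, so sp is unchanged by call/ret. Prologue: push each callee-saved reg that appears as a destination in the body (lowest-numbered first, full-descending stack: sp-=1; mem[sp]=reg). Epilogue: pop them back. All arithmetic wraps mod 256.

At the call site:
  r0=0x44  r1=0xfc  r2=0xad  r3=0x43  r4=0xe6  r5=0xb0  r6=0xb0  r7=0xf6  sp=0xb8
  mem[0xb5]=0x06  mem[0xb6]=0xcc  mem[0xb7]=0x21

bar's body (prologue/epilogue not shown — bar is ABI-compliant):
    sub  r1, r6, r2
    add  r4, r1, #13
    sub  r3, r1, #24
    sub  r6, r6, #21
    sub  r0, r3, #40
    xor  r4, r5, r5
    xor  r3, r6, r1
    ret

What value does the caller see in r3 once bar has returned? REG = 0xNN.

REG = 0x98

prologue: push r1 → mem[0xb7]=0xfc, sp=0xb7
body[0] sub  r1, r6, r2 → r1=0x03
body[1] add  r4, r1, #13 → r4=0x10
body[2] sub  r3, r1, #24 → r3=0xeb
body[3] sub  r6, r6, #21 → r6=0x9b
body[4] sub  r0, r3, #40 → r0=0xc3
body[5] xor  r4, r5, r5 → r4=0x00
body[6] xor  r3, r6, r1 → r3=0x98
epilogue: pop r1=0xfc, sp=0xb8
r3 is caller-saved → body value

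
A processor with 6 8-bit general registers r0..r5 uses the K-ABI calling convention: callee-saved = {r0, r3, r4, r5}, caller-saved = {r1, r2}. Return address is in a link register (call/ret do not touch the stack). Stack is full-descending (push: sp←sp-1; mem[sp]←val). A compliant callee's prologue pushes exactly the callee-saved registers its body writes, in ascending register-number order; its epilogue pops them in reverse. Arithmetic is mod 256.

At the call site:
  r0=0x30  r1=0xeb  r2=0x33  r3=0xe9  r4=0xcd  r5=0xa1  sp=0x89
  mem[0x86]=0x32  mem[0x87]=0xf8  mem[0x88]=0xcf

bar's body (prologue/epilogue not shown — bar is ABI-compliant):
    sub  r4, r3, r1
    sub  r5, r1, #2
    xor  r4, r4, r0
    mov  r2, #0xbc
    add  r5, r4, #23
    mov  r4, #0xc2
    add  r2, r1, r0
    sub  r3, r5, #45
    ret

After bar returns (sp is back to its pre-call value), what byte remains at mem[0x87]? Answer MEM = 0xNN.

prologue: push r3 -> mem[0x88]=0xe9, sp=0x88
prologue: push r4 -> mem[0x87]=0xcd, sp=0x87
prologue: push r5 -> mem[0x86]=0xa1, sp=0x86
body[0] sub  r4, r3, r1 -> r4=0xfe
body[1] sub  r5, r1, #2 -> r5=0xe9
body[2] xor  r4, r4, r0 -> r4=0xce
body[3] mov  r2, #0xbc -> r2=0xbc
body[4] add  r5, r4, #23 -> r5=0xe5
body[5] mov  r4, #0xc2 -> r4=0xc2
body[6] add  r2, r1, r0 -> r2=0x1b
body[7] sub  r3, r5, #45 -> r3=0xb8
epilogue: pop r5=0xa1, sp=0x87
epilogue: pop r4=0xcd, sp=0x88
epilogue: pop r3=0xe9, sp=0x89
prologue pushed ['r3', 'r4', 'r5'] at ['0x88', '0x87', '0x86']

MEM = 0xcd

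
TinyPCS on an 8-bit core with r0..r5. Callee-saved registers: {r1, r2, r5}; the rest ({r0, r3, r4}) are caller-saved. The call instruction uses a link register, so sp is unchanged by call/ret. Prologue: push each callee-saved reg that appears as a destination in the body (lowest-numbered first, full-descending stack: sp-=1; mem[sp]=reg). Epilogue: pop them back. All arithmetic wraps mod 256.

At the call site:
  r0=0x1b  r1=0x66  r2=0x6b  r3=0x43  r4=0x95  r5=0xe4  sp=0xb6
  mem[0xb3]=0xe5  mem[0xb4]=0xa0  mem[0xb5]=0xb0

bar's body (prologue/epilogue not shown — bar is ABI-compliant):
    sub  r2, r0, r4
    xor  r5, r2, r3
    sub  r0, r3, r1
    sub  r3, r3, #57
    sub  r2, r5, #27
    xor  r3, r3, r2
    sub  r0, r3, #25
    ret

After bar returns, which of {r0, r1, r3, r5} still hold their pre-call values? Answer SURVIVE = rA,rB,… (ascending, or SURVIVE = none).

prologue: push r2 → mem[0xb5]=0x6b, sp=0xb5
prologue: push r5 → mem[0xb4]=0xe4, sp=0xb4
body[0] sub  r2, r0, r4 → r2=0x86
body[1] xor  r5, r2, r3 → r5=0xc5
body[2] sub  r0, r3, r1 → r0=0xdd
body[3] sub  r3, r3, #57 → r3=0x0a
body[4] sub  r2, r5, #27 → r2=0xaa
body[5] xor  r3, r3, r2 → r3=0xa0
body[6] sub  r0, r3, #25 → r0=0x87
epilogue: pop r5=0xe4, sp=0xb5
epilogue: pop r2=0x6b, sp=0xb6
r0: caller-saved, written=True
r1: callee-saved, written=False
r3: caller-saved, written=True
r5: callee-saved, written=True

SURVIVE = r1,r5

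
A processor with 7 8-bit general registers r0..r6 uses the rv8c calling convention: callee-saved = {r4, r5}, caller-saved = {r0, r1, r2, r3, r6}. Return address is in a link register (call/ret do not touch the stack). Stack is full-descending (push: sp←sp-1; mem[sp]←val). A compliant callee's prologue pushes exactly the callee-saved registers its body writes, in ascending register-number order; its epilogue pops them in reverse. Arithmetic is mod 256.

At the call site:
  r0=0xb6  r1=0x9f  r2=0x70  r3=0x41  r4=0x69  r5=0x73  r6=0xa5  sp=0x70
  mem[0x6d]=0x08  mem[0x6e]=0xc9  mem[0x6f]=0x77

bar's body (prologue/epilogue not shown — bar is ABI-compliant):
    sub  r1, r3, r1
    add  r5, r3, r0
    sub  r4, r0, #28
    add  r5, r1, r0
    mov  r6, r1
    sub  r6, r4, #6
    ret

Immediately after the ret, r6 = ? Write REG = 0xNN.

prologue: push r4 → mem[0x6f]=0x69, sp=0x6f
prologue: push r5 → mem[0x6e]=0x73, sp=0x6e
body[0] sub  r1, r3, r1 → r1=0xa2
body[1] add  r5, r3, r0 → r5=0xf7
body[2] sub  r4, r0, #28 → r4=0x9a
body[3] add  r5, r1, r0 → r5=0x58
body[4] mov  r6, r1 → r6=0xa2
body[5] sub  r6, r4, #6 → r6=0x94
epilogue: pop r5=0x73, sp=0x6f
epilogue: pop r4=0x69, sp=0x70
r6 is caller-saved → body value

REG = 0x94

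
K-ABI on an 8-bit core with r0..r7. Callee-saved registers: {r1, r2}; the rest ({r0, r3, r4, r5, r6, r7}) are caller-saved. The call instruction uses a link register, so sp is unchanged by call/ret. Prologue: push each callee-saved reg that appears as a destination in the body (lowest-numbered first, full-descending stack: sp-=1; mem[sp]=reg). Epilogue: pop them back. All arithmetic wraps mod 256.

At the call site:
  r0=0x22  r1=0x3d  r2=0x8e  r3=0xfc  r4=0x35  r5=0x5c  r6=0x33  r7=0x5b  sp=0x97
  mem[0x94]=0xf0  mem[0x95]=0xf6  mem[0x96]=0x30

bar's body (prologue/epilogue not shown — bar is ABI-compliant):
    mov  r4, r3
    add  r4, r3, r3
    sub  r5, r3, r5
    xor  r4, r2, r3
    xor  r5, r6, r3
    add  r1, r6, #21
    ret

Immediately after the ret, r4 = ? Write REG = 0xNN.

prologue: push r1 → mem[0x96]=0x3d, sp=0x96
body[0] mov  r4, r3 → r4=0xfc
body[1] add  r4, r3, r3 → r4=0xf8
body[2] sub  r5, r3, r5 → r5=0xa0
body[3] xor  r4, r2, r3 → r4=0x72
body[4] xor  r5, r6, r3 → r5=0xcf
body[5] add  r1, r6, #21 → r1=0x48
epilogue: pop r1=0x3d, sp=0x97
r4 is caller-saved → body value

REG = 0x72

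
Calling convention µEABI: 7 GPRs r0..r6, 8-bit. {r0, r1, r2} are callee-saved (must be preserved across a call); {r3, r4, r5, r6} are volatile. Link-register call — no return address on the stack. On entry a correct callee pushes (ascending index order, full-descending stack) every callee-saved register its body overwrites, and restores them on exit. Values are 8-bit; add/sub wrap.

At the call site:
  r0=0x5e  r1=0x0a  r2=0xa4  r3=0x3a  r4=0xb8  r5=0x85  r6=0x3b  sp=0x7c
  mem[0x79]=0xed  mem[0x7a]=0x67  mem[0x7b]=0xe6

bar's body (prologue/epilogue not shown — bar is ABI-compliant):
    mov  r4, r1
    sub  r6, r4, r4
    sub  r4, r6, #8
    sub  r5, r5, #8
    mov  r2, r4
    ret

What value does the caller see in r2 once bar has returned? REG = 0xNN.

prologue: push r2 -> mem[0x7b]=0xa4, sp=0x7b
body[0] mov  r4, r1 -> r4=0x0a
body[1] sub  r6, r4, r4 -> r6=0x00
body[2] sub  r4, r6, #8 -> r4=0xf8
body[3] sub  r5, r5, #8 -> r5=0x7d
body[4] mov  r2, r4 -> r2=0xf8
epilogue: pop r2=0xa4, sp=0x7c
r2 is callee-saved -> restored

REG = 0xa4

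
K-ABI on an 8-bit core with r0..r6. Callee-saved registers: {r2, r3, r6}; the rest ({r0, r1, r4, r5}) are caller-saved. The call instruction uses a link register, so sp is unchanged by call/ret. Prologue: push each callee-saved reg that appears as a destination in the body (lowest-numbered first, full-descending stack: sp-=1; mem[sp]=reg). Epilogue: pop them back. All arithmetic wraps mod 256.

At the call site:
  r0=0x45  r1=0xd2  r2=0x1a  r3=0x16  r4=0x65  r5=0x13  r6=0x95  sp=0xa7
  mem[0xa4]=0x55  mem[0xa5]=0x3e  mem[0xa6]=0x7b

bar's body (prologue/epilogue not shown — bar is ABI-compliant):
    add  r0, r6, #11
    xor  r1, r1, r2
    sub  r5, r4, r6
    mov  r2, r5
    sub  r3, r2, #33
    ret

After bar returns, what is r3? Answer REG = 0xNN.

prologue: push r2 -> mem[0xa6]=0x1a, sp=0xa6
prologue: push r3 -> mem[0xa5]=0x16, sp=0xa5
body[0] add  r0, r6, #11 -> r0=0xa0
body[1] xor  r1, r1, r2 -> r1=0xc8
body[2] sub  r5, r4, r6 -> r5=0xd0
body[3] mov  r2, r5 -> r2=0xd0
body[4] sub  r3, r2, #33 -> r3=0xaf
epilogue: pop r3=0x16, sp=0xa6
epilogue: pop r2=0x1a, sp=0xa7
r3 is callee-saved -> restored

REG = 0x16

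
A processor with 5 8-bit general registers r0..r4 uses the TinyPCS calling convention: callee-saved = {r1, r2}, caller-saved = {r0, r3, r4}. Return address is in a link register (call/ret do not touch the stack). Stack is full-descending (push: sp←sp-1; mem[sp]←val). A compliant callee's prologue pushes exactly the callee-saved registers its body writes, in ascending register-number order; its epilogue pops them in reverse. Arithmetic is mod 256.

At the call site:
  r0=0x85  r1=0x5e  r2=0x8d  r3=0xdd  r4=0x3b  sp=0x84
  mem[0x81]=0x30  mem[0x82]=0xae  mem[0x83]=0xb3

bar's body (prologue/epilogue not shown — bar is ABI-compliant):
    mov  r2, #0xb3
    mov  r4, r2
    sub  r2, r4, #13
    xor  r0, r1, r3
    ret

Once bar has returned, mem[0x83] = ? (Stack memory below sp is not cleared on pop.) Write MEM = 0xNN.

MEM = 0x8d

prologue: push r2 -> mem[0x83]=0x8d, sp=0x83
body[0] mov  r2, #0xb3 -> r2=0xb3
body[1] mov  r4, r2 -> r4=0xb3
body[2] sub  r2, r4, #13 -> r2=0xa6
body[3] xor  r0, r1, r3 -> r0=0x83
epilogue: pop r2=0x8d, sp=0x84
prologue pushed ['r2'] at ['0x83']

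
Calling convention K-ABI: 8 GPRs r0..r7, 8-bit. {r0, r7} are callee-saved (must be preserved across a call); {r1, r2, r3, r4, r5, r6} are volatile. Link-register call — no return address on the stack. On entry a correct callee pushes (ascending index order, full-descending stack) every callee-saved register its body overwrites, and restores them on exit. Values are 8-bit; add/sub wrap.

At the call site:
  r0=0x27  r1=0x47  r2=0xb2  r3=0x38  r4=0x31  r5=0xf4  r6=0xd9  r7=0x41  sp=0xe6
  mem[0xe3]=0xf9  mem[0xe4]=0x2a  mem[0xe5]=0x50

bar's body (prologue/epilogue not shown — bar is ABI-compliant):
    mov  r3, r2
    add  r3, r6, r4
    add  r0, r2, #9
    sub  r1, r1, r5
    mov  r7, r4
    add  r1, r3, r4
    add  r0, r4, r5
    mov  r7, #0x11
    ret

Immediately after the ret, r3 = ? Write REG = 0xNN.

prologue: push r0 -> mem[0xe5]=0x27, sp=0xe5
prologue: push r7 -> mem[0xe4]=0x41, sp=0xe4
body[0] mov  r3, r2 -> r3=0xb2
body[1] add  r3, r6, r4 -> r3=0x0a
body[2] add  r0, r2, #9 -> r0=0xbb
body[3] sub  r1, r1, r5 -> r1=0x53
body[4] mov  r7, r4 -> r7=0x31
body[5] add  r1, r3, r4 -> r1=0x3b
body[6] add  r0, r4, r5 -> r0=0x25
body[7] mov  r7, #0x11 -> r7=0x11
epilogue: pop r7=0x41, sp=0xe5
epilogue: pop r0=0x27, sp=0xe6
r3 is caller-saved -> body value

REG = 0x0a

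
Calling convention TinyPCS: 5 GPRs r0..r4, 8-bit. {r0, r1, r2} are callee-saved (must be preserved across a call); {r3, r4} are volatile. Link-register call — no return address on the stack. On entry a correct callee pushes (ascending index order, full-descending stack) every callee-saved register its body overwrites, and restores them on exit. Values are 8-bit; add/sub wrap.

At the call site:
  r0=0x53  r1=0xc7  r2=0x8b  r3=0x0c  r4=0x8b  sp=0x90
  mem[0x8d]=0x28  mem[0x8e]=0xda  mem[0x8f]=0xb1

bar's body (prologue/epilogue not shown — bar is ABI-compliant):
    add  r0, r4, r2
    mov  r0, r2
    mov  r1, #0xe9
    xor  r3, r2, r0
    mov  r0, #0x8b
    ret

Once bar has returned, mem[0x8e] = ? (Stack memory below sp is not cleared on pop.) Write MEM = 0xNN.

prologue: push r0 → mem[0x8f]=0x53, sp=0x8f
prologue: push r1 → mem[0x8e]=0xc7, sp=0x8e
body[0] add  r0, r4, r2 → r0=0x16
body[1] mov  r0, r2 → r0=0x8b
body[2] mov  r1, #0xe9 → r1=0xe9
body[3] xor  r3, r2, r0 → r3=0x00
body[4] mov  r0, #0x8b → r0=0x8b
epilogue: pop r1=0xc7, sp=0x8f
epilogue: pop r0=0x53, sp=0x90
prologue pushed ['r0', 'r1'] at ['0x8f', '0x8e']

MEM = 0xc7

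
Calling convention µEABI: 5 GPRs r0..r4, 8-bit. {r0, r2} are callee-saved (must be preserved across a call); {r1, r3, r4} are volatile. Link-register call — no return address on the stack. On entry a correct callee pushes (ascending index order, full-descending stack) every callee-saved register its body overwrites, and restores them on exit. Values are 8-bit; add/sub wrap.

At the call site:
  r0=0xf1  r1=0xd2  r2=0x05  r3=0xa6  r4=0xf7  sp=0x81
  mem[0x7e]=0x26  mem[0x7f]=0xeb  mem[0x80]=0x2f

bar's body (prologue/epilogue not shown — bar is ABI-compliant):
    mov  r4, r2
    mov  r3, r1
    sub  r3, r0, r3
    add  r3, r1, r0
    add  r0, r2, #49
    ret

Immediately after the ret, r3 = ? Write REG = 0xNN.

prologue: push r0 → mem[0x80]=0xf1, sp=0x80
body[0] mov  r4, r2 → r4=0x05
body[1] mov  r3, r1 → r3=0xd2
body[2] sub  r3, r0, r3 → r3=0x1f
body[3] add  r3, r1, r0 → r3=0xc3
body[4] add  r0, r2, #49 → r0=0x36
epilogue: pop r0=0xf1, sp=0x81
r3 is caller-saved → body value

REG = 0xc3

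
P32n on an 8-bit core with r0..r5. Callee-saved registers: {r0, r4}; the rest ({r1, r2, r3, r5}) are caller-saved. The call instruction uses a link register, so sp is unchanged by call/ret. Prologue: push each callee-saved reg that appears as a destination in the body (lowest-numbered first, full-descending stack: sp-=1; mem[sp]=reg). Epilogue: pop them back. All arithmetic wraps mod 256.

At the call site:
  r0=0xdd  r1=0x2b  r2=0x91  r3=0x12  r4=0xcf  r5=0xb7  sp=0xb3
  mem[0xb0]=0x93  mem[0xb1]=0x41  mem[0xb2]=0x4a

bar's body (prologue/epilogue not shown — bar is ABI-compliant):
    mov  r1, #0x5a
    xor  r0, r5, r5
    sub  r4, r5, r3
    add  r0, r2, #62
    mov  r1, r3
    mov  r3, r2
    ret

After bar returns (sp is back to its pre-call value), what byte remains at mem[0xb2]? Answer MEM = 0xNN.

prologue: push r0 → mem[0xb2]=0xdd, sp=0xb2
prologue: push r4 → mem[0xb1]=0xcf, sp=0xb1
body[0] mov  r1, #0x5a → r1=0x5a
body[1] xor  r0, r5, r5 → r0=0x00
body[2] sub  r4, r5, r3 → r4=0xa5
body[3] add  r0, r2, #62 → r0=0xcf
body[4] mov  r1, r3 → r1=0x12
body[5] mov  r3, r2 → r3=0x91
epilogue: pop r4=0xcf, sp=0xb2
epilogue: pop r0=0xdd, sp=0xb3
prologue pushed ['r0', 'r4'] at ['0xb2', '0xb1']

MEM = 0xdd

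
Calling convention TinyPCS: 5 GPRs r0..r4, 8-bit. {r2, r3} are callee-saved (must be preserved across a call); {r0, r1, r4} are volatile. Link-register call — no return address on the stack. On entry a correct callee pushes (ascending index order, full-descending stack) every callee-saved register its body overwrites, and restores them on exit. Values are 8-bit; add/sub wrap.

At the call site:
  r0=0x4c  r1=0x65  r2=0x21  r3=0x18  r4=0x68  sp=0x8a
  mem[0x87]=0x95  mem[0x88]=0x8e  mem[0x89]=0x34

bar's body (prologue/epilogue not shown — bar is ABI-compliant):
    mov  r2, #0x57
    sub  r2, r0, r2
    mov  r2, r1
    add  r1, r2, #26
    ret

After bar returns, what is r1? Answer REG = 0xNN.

prologue: push r2 -> mem[0x89]=0x21, sp=0x89
body[0] mov  r2, #0x57 -> r2=0x57
body[1] sub  r2, r0, r2 -> r2=0xf5
body[2] mov  r2, r1 -> r2=0x65
body[3] add  r1, r2, #26 -> r1=0x7f
epilogue: pop r2=0x21, sp=0x8a
r1 is caller-saved -> body value

REG = 0x7f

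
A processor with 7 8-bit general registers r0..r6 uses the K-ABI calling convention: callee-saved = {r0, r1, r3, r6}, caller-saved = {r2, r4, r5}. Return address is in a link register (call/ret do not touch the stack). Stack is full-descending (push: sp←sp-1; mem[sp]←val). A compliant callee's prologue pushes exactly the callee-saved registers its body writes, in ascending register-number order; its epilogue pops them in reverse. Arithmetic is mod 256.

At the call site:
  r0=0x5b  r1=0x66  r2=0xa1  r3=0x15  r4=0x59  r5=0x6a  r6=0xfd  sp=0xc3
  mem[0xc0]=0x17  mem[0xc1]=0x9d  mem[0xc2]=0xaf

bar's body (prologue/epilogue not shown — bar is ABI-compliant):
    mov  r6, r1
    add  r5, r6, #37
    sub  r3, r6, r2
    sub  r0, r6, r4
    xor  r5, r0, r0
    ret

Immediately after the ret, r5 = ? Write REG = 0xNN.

prologue: push r0 -> mem[0xc2]=0x5b, sp=0xc2
prologue: push r3 -> mem[0xc1]=0x15, sp=0xc1
prologue: push r6 -> mem[0xc0]=0xfd, sp=0xc0
body[0] mov  r6, r1 -> r6=0x66
body[1] add  r5, r6, #37 -> r5=0x8b
body[2] sub  r3, r6, r2 -> r3=0xc5
body[3] sub  r0, r6, r4 -> r0=0x0d
body[4] xor  r5, r0, r0 -> r5=0x00
epilogue: pop r6=0xfd, sp=0xc1
epilogue: pop r3=0x15, sp=0xc2
epilogue: pop r0=0x5b, sp=0xc3
r5 is caller-saved -> body value

REG = 0x00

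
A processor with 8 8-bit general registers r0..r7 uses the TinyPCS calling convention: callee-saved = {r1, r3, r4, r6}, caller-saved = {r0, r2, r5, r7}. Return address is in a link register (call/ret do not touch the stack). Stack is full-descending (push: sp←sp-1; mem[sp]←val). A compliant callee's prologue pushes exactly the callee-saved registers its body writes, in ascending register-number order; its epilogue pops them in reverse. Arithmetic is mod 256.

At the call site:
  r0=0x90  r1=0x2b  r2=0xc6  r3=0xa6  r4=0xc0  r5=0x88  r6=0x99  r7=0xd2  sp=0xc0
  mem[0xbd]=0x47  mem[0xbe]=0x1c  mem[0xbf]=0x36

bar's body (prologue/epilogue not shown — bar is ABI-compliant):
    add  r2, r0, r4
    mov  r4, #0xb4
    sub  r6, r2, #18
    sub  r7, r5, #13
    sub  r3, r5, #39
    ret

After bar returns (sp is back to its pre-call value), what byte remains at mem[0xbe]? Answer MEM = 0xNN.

prologue: push r3 → mem[0xbf]=0xa6, sp=0xbf
prologue: push r4 → mem[0xbe]=0xc0, sp=0xbe
prologue: push r6 → mem[0xbd]=0x99, sp=0xbd
body[0] add  r2, r0, r4 → r2=0x50
body[1] mov  r4, #0xb4 → r4=0xb4
body[2] sub  r6, r2, #18 → r6=0x3e
body[3] sub  r7, r5, #13 → r7=0x7b
body[4] sub  r3, r5, #39 → r3=0x61
epilogue: pop r6=0x99, sp=0xbe
epilogue: pop r4=0xc0, sp=0xbf
epilogue: pop r3=0xa6, sp=0xc0
prologue pushed ['r3', 'r4', 'r6'] at ['0xbf', '0xbe', '0xbd']

MEM = 0xc0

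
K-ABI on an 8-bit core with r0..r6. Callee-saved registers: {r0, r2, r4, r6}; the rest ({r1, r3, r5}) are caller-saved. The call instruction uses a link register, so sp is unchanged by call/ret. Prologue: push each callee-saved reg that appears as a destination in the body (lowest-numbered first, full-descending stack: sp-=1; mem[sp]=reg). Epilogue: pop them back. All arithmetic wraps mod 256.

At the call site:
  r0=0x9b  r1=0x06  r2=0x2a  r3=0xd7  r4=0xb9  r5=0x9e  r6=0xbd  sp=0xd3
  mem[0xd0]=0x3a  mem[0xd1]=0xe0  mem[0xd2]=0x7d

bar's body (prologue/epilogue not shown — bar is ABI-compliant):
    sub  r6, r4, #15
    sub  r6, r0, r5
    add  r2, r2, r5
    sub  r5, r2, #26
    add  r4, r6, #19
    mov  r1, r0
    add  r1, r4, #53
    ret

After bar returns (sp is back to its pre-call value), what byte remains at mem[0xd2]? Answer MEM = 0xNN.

prologue: push r2 → mem[0xd2]=0x2a, sp=0xd2
prologue: push r4 → mem[0xd1]=0xb9, sp=0xd1
prologue: push r6 → mem[0xd0]=0xbd, sp=0xd0
body[0] sub  r6, r4, #15 → r6=0xaa
body[1] sub  r6, r0, r5 → r6=0xfd
body[2] add  r2, r2, r5 → r2=0xc8
body[3] sub  r5, r2, #26 → r5=0xae
body[4] add  r4, r6, #19 → r4=0x10
body[5] mov  r1, r0 → r1=0x9b
body[6] add  r1, r4, #53 → r1=0x45
epilogue: pop r6=0xbd, sp=0xd1
epilogue: pop r4=0xb9, sp=0xd2
epilogue: pop r2=0x2a, sp=0xd3
prologue pushed ['r2', 'r4', 'r6'] at ['0xd2', '0xd1', '0xd0']

MEM = 0x2a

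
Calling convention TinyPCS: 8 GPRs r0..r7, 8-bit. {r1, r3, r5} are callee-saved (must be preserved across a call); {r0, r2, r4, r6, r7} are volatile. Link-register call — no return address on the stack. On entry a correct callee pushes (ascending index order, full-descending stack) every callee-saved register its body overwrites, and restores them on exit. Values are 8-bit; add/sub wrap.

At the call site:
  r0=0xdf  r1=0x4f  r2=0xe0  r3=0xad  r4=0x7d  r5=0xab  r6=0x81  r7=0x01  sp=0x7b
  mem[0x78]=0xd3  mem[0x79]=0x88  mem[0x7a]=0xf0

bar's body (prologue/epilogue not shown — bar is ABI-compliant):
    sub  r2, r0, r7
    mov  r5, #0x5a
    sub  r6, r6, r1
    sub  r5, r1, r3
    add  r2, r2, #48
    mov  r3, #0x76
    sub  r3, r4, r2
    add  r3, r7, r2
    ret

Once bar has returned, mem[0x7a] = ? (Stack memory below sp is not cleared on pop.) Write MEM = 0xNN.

prologue: push r3 -> mem[0x7a]=0xad, sp=0x7a
prologue: push r5 -> mem[0x79]=0xab, sp=0x79
body[0] sub  r2, r0, r7 -> r2=0xde
body[1] mov  r5, #0x5a -> r5=0x5a
body[2] sub  r6, r6, r1 -> r6=0x32
body[3] sub  r5, r1, r3 -> r5=0xa2
body[4] add  r2, r2, #48 -> r2=0x0e
body[5] mov  r3, #0x76 -> r3=0x76
body[6] sub  r3, r4, r2 -> r3=0x6f
body[7] add  r3, r7, r2 -> r3=0x0f
epilogue: pop r5=0xab, sp=0x7a
epilogue: pop r3=0xad, sp=0x7b
prologue pushed ['r3', 'r5'] at ['0x7a', '0x79']

MEM = 0xad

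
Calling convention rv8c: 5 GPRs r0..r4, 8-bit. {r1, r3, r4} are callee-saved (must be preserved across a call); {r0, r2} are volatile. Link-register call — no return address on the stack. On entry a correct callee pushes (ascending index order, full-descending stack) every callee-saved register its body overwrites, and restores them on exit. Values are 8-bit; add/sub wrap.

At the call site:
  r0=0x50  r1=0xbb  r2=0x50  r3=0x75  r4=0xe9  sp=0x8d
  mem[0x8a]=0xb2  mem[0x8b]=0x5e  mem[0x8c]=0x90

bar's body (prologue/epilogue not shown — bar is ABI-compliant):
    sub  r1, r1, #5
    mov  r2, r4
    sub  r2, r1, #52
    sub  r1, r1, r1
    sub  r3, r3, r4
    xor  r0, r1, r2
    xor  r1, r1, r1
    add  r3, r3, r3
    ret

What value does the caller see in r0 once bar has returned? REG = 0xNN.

prologue: push r1 → mem[0x8c]=0xbb, sp=0x8c
prologue: push r3 → mem[0x8b]=0x75, sp=0x8b
body[0] sub  r1, r1, #5 → r1=0xb6
body[1] mov  r2, r4 → r2=0xe9
body[2] sub  r2, r1, #52 → r2=0x82
body[3] sub  r1, r1, r1 → r1=0x00
body[4] sub  r3, r3, r4 → r3=0x8c
body[5] xor  r0, r1, r2 → r0=0x82
body[6] xor  r1, r1, r1 → r1=0x00
body[7] add  r3, r3, r3 → r3=0x18
epilogue: pop r3=0x75, sp=0x8c
epilogue: pop r1=0xbb, sp=0x8d
r0 is caller-saved → body value

REG = 0x82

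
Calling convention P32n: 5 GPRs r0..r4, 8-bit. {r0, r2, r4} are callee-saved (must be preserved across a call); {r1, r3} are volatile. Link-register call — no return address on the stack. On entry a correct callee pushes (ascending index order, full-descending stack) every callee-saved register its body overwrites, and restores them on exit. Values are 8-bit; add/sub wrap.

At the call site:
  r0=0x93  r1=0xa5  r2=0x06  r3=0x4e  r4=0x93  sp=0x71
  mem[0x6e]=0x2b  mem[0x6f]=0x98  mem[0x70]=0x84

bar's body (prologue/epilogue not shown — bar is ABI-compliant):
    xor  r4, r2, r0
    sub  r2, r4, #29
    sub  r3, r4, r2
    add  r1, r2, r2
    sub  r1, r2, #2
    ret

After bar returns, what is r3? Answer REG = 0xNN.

REG = 0x1d

prologue: push r2 → mem[0x70]=0x06, sp=0x70
prologue: push r4 → mem[0x6f]=0x93, sp=0x6f
body[0] xor  r4, r2, r0 → r4=0x95
body[1] sub  r2, r4, #29 → r2=0x78
body[2] sub  r3, r4, r2 → r3=0x1d
body[3] add  r1, r2, r2 → r1=0xf0
body[4] sub  r1, r2, #2 → r1=0x76
epilogue: pop r4=0x93, sp=0x70
epilogue: pop r2=0x06, sp=0x71
r3 is caller-saved → body value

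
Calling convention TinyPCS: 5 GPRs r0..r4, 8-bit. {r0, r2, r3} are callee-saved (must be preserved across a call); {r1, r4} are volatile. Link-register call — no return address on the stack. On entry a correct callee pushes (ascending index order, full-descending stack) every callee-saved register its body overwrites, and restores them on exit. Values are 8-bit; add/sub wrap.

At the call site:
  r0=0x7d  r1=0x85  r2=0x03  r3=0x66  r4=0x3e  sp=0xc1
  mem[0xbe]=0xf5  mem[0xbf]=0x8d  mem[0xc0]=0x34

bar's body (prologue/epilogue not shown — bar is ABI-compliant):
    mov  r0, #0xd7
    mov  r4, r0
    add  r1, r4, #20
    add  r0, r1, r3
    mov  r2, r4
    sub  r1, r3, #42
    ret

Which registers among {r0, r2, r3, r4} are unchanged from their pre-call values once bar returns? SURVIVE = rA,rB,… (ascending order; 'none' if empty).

SURVIVE = r0,r2,r3

prologue: push r0 → mem[0xc0]=0x7d, sp=0xc0
prologue: push r2 → mem[0xbf]=0x03, sp=0xbf
body[0] mov  r0, #0xd7 → r0=0xd7
body[1] mov  r4, r0 → r4=0xd7
body[2] add  r1, r4, #20 → r1=0xeb
body[3] add  r0, r1, r3 → r0=0x51
body[4] mov  r2, r4 → r2=0xd7
body[5] sub  r1, r3, #42 → r1=0x3c
epilogue: pop r2=0x03, sp=0xc0
epilogue: pop r0=0x7d, sp=0xc1
r0: callee-saved, written=True
r2: callee-saved, written=True
r3: callee-saved, written=False
r4: caller-saved, written=True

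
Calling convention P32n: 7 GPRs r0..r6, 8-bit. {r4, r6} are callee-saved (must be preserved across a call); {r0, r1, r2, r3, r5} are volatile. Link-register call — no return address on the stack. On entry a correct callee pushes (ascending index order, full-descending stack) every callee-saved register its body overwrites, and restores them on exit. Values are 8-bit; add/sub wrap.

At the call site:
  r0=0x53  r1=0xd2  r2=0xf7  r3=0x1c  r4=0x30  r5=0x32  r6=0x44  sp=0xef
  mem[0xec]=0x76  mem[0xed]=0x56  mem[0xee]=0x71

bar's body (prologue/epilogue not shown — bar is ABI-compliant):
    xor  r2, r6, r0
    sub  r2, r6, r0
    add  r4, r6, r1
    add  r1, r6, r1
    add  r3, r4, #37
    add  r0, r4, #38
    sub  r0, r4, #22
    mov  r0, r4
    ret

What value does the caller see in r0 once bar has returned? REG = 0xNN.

prologue: push r4 → mem[0xee]=0x30, sp=0xee
body[0] xor  r2, r6, r0 → r2=0x17
body[1] sub  r2, r6, r0 → r2=0xf1
body[2] add  r4, r6, r1 → r4=0x16
body[3] add  r1, r6, r1 → r1=0x16
body[4] add  r3, r4, #37 → r3=0x3b
body[5] add  r0, r4, #38 → r0=0x3c
body[6] sub  r0, r4, #22 → r0=0x00
body[7] mov  r0, r4 → r0=0x16
epilogue: pop r4=0x30, sp=0xef
r0 is caller-saved → body value

REG = 0x16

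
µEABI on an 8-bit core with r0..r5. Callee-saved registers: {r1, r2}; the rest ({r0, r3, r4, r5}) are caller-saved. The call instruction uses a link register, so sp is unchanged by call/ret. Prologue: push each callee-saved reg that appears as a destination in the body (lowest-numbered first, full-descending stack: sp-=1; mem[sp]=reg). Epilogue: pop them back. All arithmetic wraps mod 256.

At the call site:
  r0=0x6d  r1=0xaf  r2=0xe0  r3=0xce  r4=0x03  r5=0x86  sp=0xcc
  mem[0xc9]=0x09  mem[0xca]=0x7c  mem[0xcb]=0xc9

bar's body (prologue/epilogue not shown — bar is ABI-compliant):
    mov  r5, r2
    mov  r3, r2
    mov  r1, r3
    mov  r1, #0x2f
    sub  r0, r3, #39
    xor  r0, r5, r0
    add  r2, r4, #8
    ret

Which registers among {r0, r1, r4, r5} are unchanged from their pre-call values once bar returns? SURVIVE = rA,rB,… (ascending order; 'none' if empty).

prologue: push r1 → mem[0xcb]=0xaf, sp=0xcb
prologue: push r2 → mem[0xca]=0xe0, sp=0xca
body[0] mov  r5, r2 → r5=0xe0
body[1] mov  r3, r2 → r3=0xe0
body[2] mov  r1, r3 → r1=0xe0
body[3] mov  r1, #0x2f → r1=0x2f
body[4] sub  r0, r3, #39 → r0=0xb9
body[5] xor  r0, r5, r0 → r0=0x59
body[6] add  r2, r4, #8 → r2=0x0b
epilogue: pop r2=0xe0, sp=0xcb
epilogue: pop r1=0xaf, sp=0xcc
r0: caller-saved, written=True
r1: callee-saved, written=True
r4: caller-saved, written=False
r5: caller-saved, written=True

SURVIVE = r1,r4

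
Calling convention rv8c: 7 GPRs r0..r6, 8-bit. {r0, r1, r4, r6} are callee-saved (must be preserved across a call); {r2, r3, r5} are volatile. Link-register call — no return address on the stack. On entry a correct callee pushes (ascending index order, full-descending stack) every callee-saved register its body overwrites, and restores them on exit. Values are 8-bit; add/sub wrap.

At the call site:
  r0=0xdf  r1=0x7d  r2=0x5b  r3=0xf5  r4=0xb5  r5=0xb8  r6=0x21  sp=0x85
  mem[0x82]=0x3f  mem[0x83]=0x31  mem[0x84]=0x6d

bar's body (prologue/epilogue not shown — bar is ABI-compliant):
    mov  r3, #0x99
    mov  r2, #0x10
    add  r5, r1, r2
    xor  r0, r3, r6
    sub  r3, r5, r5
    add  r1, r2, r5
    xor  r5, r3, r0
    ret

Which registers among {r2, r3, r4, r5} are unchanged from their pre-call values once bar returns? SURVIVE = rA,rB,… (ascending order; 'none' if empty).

SURVIVE = r4,r5

prologue: push r0 -> mem[0x84]=0xdf, sp=0x84
prologue: push r1 -> mem[0x83]=0x7d, sp=0x83
body[0] mov  r3, #0x99 -> r3=0x99
body[1] mov  r2, #0x10 -> r2=0x10
body[2] add  r5, r1, r2 -> r5=0x8d
body[3] xor  r0, r3, r6 -> r0=0xb8
body[4] sub  r3, r5, r5 -> r3=0x00
body[5] add  r1, r2, r5 -> r1=0x9d
body[6] xor  r5, r3, r0 -> r5=0xb8
epilogue: pop r1=0x7d, sp=0x84
epilogue: pop r0=0xdf, sp=0x85
r2: caller-saved, written=True
r3: caller-saved, written=True
r4: callee-saved, written=False
r5: caller-saved, written=True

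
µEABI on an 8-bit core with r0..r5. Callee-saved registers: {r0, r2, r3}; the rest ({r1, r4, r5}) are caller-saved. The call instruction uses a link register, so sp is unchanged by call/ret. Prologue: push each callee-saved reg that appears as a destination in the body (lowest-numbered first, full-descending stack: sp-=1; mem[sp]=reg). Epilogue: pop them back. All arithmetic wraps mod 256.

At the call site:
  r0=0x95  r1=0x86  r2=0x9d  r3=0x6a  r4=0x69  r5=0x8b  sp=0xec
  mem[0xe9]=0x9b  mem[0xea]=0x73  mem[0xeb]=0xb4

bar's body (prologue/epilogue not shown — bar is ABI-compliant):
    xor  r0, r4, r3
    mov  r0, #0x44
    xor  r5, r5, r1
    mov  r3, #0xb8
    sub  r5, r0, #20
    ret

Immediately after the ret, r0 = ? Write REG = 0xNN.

REG = 0x95

prologue: push r0 -> mem[0xeb]=0x95, sp=0xeb
prologue: push r3 -> mem[0xea]=0x6a, sp=0xea
body[0] xor  r0, r4, r3 -> r0=0x03
body[1] mov  r0, #0x44 -> r0=0x44
body[2] xor  r5, r5, r1 -> r5=0x0d
body[3] mov  r3, #0xb8 -> r3=0xb8
body[4] sub  r5, r0, #20 -> r5=0x30
epilogue: pop r3=0x6a, sp=0xeb
epilogue: pop r0=0x95, sp=0xec
r0 is callee-saved -> restored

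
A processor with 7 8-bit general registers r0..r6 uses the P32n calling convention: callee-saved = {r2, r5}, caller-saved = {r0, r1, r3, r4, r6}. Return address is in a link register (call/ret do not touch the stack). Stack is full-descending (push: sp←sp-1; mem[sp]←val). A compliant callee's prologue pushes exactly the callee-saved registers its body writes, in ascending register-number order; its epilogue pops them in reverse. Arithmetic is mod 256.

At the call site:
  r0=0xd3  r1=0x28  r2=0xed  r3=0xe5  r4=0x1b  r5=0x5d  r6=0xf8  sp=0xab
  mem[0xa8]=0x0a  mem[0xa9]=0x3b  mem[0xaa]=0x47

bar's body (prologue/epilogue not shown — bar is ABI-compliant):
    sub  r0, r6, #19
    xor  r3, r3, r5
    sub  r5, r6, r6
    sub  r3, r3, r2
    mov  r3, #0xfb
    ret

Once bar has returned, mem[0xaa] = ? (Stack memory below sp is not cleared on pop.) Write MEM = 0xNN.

MEM = 0x5d

prologue: push r5 -> mem[0xaa]=0x5d, sp=0xaa
body[0] sub  r0, r6, #19 -> r0=0xe5
body[1] xor  r3, r3, r5 -> r3=0xb8
body[2] sub  r5, r6, r6 -> r5=0x00
body[3] sub  r3, r3, r2 -> r3=0xcb
body[4] mov  r3, #0xfb -> r3=0xfb
epilogue: pop r5=0x5d, sp=0xab
prologue pushed ['r5'] at ['0xaa']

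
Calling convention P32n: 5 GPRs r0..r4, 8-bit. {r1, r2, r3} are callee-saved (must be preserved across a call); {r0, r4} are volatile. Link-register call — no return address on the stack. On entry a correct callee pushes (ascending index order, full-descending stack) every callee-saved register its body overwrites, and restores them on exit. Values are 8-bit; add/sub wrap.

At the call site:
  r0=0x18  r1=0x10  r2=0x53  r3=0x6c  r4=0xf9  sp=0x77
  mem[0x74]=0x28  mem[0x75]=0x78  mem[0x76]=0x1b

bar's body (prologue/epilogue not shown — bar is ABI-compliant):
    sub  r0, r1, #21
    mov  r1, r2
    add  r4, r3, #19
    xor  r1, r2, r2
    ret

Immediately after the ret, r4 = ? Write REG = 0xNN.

REG = 0x7f

prologue: push r1 -> mem[0x76]=0x10, sp=0x76
body[0] sub  r0, r1, #21 -> r0=0xfb
body[1] mov  r1, r2 -> r1=0x53
body[2] add  r4, r3, #19 -> r4=0x7f
body[3] xor  r1, r2, r2 -> r1=0x00
epilogue: pop r1=0x10, sp=0x77
r4 is caller-saved -> body value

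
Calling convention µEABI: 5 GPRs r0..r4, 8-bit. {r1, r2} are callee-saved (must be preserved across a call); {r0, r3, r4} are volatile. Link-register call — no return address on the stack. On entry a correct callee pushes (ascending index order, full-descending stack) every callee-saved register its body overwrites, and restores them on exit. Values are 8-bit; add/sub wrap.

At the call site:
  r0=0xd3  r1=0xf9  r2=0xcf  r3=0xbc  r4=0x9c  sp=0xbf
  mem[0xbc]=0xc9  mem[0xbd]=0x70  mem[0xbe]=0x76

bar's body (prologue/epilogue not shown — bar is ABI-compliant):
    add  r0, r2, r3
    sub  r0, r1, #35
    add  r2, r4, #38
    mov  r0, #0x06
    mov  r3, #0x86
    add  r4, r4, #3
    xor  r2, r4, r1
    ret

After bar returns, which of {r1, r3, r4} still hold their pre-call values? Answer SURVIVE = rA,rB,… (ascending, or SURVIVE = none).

prologue: push r2 → mem[0xbe]=0xcf, sp=0xbe
body[0] add  r0, r2, r3 → r0=0x8b
body[1] sub  r0, r1, #35 → r0=0xd6
body[2] add  r2, r4, #38 → r2=0xc2
body[3] mov  r0, #0x06 → r0=0x06
body[4] mov  r3, #0x86 → r3=0x86
body[5] add  r4, r4, #3 → r4=0x9f
body[6] xor  r2, r4, r1 → r2=0x66
epilogue: pop r2=0xcf, sp=0xbf
r1: callee-saved, written=False
r3: caller-saved, written=True
r4: caller-saved, written=True

SURVIVE = r1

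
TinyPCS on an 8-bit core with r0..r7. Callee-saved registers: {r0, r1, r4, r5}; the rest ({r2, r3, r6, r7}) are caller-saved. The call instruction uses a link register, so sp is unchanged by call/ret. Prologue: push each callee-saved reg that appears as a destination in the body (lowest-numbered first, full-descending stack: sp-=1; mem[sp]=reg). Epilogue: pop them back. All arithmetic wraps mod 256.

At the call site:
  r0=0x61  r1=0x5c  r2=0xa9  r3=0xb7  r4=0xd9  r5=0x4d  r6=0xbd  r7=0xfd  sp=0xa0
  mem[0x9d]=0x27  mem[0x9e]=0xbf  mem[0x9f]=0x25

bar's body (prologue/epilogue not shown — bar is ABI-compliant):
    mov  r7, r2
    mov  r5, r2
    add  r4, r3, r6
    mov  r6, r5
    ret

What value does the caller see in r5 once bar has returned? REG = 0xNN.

prologue: push r4 -> mem[0x9f]=0xd9, sp=0x9f
prologue: push r5 -> mem[0x9e]=0x4d, sp=0x9e
body[0] mov  r7, r2 -> r7=0xa9
body[1] mov  r5, r2 -> r5=0xa9
body[2] add  r4, r3, r6 -> r4=0x74
body[3] mov  r6, r5 -> r6=0xa9
epilogue: pop r5=0x4d, sp=0x9f
epilogue: pop r4=0xd9, sp=0xa0
r5 is callee-saved -> restored

REG = 0x4d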